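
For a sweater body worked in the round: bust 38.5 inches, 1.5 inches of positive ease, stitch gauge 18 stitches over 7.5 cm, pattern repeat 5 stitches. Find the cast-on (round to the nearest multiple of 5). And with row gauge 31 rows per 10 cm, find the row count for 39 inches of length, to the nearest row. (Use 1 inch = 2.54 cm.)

Cast on 245 stitches; work 307 rows.

Finished = 38.5 + 1.5 = 40 inches.
40 inches × 2.54 = 101.60 cm.
18/7.5 = 2.4 sts per cm; 101.60 × 2.4 = 243.84 sts.
Nearest multiple of 5 → 245.
39 inches = 99.06 cm; × 3.1 = 307.09 → 307 rows.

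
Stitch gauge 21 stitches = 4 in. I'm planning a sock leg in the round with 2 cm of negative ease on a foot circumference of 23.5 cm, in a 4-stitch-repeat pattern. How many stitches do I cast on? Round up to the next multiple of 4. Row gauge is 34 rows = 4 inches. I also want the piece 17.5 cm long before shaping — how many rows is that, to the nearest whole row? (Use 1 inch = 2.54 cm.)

Finished = 23.5 − 2 = 21.5 cm.
21.5 cm × 1/2.54 = 8.46 inches.
21/4 = 5.25 sts per in; 8.46 × 5.25 = 44.44 sts.
Next multiple of 4 → 48.
17.5 cm = 6.89 inches; × 8.5 = 58.56 → 59 rows.

Cast on 48 stitches; work 59 rows.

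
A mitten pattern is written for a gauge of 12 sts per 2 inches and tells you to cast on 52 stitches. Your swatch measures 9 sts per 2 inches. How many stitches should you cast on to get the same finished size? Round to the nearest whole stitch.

Scale factor = 9 / 12 = 0.750.
52 × 9 / 12 = 39.00 sts.

Cast on 39 stitches.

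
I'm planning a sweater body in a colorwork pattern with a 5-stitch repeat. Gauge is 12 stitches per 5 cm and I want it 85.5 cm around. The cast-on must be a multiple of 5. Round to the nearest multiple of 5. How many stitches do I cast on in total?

Cast on 205 stitches.

12 / 5 = 2.4 sts per cm.
85.5 × 2.4 = 205.20 sts.
Nearest multiple of 5: 205.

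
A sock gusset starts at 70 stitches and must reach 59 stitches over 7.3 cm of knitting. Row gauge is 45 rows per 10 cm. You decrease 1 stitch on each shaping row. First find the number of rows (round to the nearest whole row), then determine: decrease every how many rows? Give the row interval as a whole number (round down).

Rows = 7.3 × 4.5 = 32.9 → 33 rows.
Stitches to remove: 11 → 11 shaping rows (at 1 st each).
33 / 11 = 3.00 → every 3 rows.

Decrease every 3rd row.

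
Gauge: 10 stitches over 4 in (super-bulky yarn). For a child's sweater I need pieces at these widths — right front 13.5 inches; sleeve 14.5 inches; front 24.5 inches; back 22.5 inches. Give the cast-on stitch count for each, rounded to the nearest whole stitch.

right front 34; sleeve 36; front 61; back 56.

Rate = 10/4 = 2.5 sts per in.
right front: 13.5 × 2.5 = 33.75 → 34.
sleeve: 14.5 × 2.5 = 36.25 → 36.
front: 24.5 × 2.5 = 61.25 → 61.
back: 22.5 × 2.5 = 56.25 → 56.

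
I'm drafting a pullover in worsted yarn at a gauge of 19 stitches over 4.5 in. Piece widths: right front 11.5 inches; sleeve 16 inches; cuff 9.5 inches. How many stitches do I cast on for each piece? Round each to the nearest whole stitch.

Rate = 19/4.5 = 4.222 sts per in.
right front: 11.5 × 4.222 = 48.56 → 49.
sleeve: 16 × 4.222 = 67.56 → 68.
cuff: 9.5 × 4.222 = 40.11 → 40.

right front 49; sleeve 68; cuff 40.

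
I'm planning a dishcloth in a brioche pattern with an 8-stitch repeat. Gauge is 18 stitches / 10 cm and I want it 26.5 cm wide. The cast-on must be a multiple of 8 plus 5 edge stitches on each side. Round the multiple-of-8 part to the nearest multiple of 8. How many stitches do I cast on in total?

18 / 10 = 1.8 sts per cm.
26.5 × 1.8 = 47.70 sts.
Less 10 edge sts → 37.70 for the repeat.
Nearest multiple of 8: 40.
Add back 10 edge sts → 50.

50 stitches.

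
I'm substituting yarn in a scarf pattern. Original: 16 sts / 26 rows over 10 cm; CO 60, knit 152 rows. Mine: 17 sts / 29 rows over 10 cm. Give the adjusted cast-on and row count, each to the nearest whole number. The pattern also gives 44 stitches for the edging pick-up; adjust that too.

Cast on 64 stitches; work 170 rows; edging pick-up 47 stitches.

Stitches: 60 × 17/16 = 63.75 → 64.
Rows: 152 × 29/26 = 169.54 → 170.
edging pick-up: 44 × 17/16 = 46.75 → 47.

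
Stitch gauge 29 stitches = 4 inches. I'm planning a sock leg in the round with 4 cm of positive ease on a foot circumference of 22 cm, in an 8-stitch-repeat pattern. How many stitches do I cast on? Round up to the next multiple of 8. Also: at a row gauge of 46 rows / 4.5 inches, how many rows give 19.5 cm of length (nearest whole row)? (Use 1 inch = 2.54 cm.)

Cast on 80 stitches; work 78 rows.

Finished = 22 + 4 = 26 cm.
26 cm × 1/2.54 = 10.24 inches.
29/4 = 7.25 sts per in; 10.24 × 7.25 = 74.21 sts.
Next multiple of 8 → 80.
19.5 cm = 7.68 inches; × 10.222 = 78.48 → 78 rows.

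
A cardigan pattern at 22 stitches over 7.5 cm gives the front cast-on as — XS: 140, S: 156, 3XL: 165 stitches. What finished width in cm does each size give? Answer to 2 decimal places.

XS 47.73 cm; S 53.18 cm; 3XL 56.25 cm.

22/7.5 = 2.933 sts per cm.
XS: 140 / 2.933 = 47.727 → 47.73 cm.
S: 156 / 2.933 = 53.182 → 53.18 cm.
3XL: 165 / 2.933 = 56.250 → 56.25 cm.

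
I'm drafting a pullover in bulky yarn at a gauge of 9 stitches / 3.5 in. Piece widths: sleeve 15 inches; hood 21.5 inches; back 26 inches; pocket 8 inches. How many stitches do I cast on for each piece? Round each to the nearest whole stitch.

Rate = 9/3.5 = 2.571 sts per in.
sleeve: 15 × 2.571 = 38.57 → 39.
hood: 21.5 × 2.571 = 55.29 → 55.
back: 26 × 2.571 = 66.86 → 67.
pocket: 8 × 2.571 = 20.57 → 21.

sleeve 39; hood 55; back 67; pocket 21.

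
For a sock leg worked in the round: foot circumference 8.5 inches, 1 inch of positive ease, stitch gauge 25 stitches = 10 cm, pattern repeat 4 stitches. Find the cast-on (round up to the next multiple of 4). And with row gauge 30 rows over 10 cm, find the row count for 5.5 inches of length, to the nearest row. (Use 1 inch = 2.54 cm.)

Finished = 8.5 + 1 = 9.5 inches.
9.5 inches × 2.54 = 24.13 cm.
25/10 = 2.5 sts per cm; 24.13 × 2.5 = 60.33 sts.
Next multiple of 4 → 64.
5.5 inches = 13.97 cm; × 3 = 41.91 → 42 rows.

Cast on 64 stitches; work 42 rows.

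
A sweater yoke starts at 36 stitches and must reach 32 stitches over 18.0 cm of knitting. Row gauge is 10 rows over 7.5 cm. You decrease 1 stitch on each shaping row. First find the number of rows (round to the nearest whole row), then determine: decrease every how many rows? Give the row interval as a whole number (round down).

Decrease every 6th row.

Rows = 18.0 × 1.333 = 24.0 → 24 rows.
Stitches to remove: 4 → 4 shaping rows (at 1 st each).
24 / 4 = 6.00 → every 6 rows.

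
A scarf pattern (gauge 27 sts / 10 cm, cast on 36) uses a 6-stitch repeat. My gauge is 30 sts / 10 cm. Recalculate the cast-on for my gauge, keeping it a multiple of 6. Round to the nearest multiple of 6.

42 stitches.

36 × 30 / 27 = 40.00.
Nearest multiple of 6: 42.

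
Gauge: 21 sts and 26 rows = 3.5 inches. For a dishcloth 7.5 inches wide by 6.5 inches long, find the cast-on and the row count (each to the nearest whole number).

Cast on 45 stitches and work 48 rows.

Stitch gauge = 21/3.5 = 6 sts/in; 7.5 × 6 = 45.00 → 45 sts.
Row gauge = 26/3.5 = 7.429 rows/in; 6.5 × 7.429 = 48.29 → 48 rows.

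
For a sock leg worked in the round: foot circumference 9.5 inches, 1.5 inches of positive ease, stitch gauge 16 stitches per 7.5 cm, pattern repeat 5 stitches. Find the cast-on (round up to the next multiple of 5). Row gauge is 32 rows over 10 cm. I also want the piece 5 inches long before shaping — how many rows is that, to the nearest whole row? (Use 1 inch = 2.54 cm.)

Cast on 60 stitches; work 41 rows.

Finished = 9.5 + 1.5 = 11 inches.
11 inches × 2.54 = 27.94 cm.
16/7.5 = 2.133 sts per cm; 27.94 × 2.133 = 59.61 sts.
Next multiple of 5 → 60.
5 inches = 12.70 cm; × 3.2 = 40.64 → 41 rows.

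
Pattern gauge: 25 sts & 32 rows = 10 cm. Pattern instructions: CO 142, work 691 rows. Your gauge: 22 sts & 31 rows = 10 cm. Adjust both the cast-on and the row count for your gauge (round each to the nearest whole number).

Stitches: 142 × 22/25 = 124.96 → 125.
Rows: 691 × 31/32 = 669.41 → 669.

Cast on 125 stitches; work 669 rows.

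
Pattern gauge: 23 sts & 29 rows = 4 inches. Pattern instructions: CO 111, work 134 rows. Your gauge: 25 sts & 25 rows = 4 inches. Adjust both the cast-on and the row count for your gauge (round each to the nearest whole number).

Cast on 121 stitches; work 116 rows.

Stitches: 111 × 25/23 = 120.65 → 121.
Rows: 134 × 25/29 = 115.52 → 116.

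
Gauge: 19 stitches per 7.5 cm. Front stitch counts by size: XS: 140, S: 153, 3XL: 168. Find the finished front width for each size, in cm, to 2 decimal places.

19/7.5 = 2.533 sts per cm.
XS: 140 / 2.533 = 55.263 → 55.26 cm.
S: 153 / 2.533 = 60.395 → 60.39 cm.
3XL: 168 / 2.533 = 66.316 → 66.32 cm.

XS 55.26 cm; S 60.39 cm; 3XL 66.32 cm.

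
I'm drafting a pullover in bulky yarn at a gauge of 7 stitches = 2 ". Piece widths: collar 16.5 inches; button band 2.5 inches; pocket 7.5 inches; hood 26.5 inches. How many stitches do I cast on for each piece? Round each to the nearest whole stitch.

collar 58; button band 9; pocket 26; hood 93.

Rate = 7/2 = 3.5 sts per in.
collar: 16.5 × 3.5 = 57.75 → 58.
button band: 2.5 × 3.5 = 8.75 → 9.
pocket: 7.5 × 3.5 = 26.25 → 26.
hood: 26.5 × 3.5 = 92.75 → 93.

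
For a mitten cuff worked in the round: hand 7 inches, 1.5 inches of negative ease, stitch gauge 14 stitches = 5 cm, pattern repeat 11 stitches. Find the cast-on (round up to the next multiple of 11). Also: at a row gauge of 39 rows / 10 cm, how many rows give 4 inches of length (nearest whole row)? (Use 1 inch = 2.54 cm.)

Finished = 7 − 1.5 = 5.5 inches.
5.5 inches × 2.54 = 13.97 cm.
14/5 = 2.8 sts per cm; 13.97 × 2.8 = 39.12 sts.
Next multiple of 11 → 44.
4 inches = 10.16 cm; × 3.9 = 39.62 → 40 rows.

Cast on 44 stitches; work 40 rows.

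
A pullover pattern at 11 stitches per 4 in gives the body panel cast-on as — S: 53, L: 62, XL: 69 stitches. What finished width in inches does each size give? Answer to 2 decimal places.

11/4 = 2.75 sts per in.
S: 53 / 2.75 = 19.273 → 19.27 in.
L: 62 / 2.75 = 22.545 → 22.55 in.
XL: 69 / 2.75 = 25.091 → 25.09 in.

S 19.27 inches; L 22.55 inches; XL 25.09 inches.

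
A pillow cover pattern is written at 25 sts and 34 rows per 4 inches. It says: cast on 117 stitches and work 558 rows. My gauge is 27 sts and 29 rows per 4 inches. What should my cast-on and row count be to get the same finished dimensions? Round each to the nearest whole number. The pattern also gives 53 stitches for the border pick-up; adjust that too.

Stitches: 117 × 27/25 = 126.36 → 126.
Rows: 558 × 29/34 = 475.94 → 476.
border pick-up: 53 × 27/25 = 57.24 → 57.

Cast on 126 stitches; work 476 rows; border pick-up 57 stitches.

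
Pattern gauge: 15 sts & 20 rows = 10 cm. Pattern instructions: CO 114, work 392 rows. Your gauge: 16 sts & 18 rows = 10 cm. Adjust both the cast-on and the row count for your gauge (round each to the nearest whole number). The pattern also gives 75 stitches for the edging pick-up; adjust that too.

Cast on 122 stitches; work 353 rows; edging pick-up 80 stitches.

Stitches: 114 × 16/15 = 121.60 → 122.
Rows: 392 × 18/20 = 352.80 → 353.
edging pick-up: 75 × 16/15 = 80.00 → 80.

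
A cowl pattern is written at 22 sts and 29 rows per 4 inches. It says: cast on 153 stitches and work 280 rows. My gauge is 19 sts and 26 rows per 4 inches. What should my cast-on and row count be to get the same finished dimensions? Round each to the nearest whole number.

Stitches: 153 × 19/22 = 132.14 → 132.
Rows: 280 × 26/29 = 251.03 → 251.

Cast on 132 stitches; work 251 rows.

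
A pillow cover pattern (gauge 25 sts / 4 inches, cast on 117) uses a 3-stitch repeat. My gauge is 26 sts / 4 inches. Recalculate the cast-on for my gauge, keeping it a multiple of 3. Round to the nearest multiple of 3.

123 stitches.

117 × 26 / 25 = 121.68.
Nearest multiple of 3: 123.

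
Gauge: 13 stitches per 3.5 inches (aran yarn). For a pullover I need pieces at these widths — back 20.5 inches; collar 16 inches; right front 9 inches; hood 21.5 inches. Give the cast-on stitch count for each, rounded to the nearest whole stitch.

Rate = 13/3.5 = 3.714 sts per in.
back: 20.5 × 3.714 = 76.14 → 76.
collar: 16 × 3.714 = 59.43 → 59.
right front: 9 × 3.714 = 33.43 → 33.
hood: 21.5 × 3.714 = 79.86 → 80.

back 76; collar 59; right front 33; hood 80.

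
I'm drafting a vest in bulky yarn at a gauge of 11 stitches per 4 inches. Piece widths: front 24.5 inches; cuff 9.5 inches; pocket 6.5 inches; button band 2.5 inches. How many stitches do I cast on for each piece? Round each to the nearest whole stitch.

front 67; cuff 26; pocket 18; button band 7.

Rate = 11/4 = 2.75 sts per in.
front: 24.5 × 2.75 = 67.38 → 67.
cuff: 9.5 × 2.75 = 26.12 → 26.
pocket: 6.5 × 2.75 = 17.88 → 18.
button band: 2.5 × 2.75 = 6.88 → 7.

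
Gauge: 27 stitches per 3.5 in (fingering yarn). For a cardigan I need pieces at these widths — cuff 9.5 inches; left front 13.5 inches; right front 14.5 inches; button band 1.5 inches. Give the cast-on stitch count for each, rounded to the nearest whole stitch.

Rate = 27/3.5 = 7.714 sts per in.
cuff: 9.5 × 7.714 = 73.29 → 73.
left front: 13.5 × 7.714 = 104.14 → 104.
right front: 14.5 × 7.714 = 111.86 → 112.
button band: 1.5 × 7.714 = 11.57 → 12.

cuff 73; left front 104; right front 112; button band 12.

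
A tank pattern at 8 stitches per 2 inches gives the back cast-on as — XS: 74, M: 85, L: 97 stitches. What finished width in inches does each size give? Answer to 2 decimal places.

8/2 = 4 sts per in.
XS: 74 / 4 = 18.500 → 18.50 in.
M: 85 / 4 = 21.250 → 21.25 in.
L: 97 / 4 = 24.250 → 24.25 in.

XS 18.50 inches; M 21.25 inches; L 24.25 inches.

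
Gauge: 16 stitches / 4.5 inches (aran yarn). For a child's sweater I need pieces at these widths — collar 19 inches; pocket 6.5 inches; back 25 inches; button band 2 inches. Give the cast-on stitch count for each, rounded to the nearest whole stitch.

collar 68; pocket 23; back 89; button band 7.

Rate = 16/4.5 = 3.556 sts per in.
collar: 19 × 3.556 = 67.56 → 68.
pocket: 6.5 × 3.556 = 23.11 → 23.
back: 25 × 3.556 = 88.89 → 89.
button band: 2 × 3.556 = 7.11 → 7.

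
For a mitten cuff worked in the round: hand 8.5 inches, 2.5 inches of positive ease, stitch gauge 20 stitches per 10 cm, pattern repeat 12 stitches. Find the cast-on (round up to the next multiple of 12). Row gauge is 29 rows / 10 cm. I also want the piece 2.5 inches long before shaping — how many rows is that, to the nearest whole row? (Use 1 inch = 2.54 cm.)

Finished = 8.5 + 2.5 = 11 inches.
11 inches × 2.54 = 27.94 cm.
20/10 = 2 sts per cm; 27.94 × 2 = 55.88 sts.
Next multiple of 12 → 60.
2.5 inches = 6.35 cm; × 2.9 = 18.41 → 18 rows.

Cast on 60 stitches; work 18 rows.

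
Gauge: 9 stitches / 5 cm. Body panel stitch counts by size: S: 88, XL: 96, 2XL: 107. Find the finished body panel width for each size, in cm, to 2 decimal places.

S 48.89 cm; XL 53.33 cm; 2XL 59.44 cm.

9/5 = 1.8 sts per cm.
S: 88 / 1.8 = 48.889 → 48.89 cm.
XL: 96 / 1.8 = 53.333 → 53.33 cm.
2XL: 107 / 1.8 = 59.444 → 59.44 cm.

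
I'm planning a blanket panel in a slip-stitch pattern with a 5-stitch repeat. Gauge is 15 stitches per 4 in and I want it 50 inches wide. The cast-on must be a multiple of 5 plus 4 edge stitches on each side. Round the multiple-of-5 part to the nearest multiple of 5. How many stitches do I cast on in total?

188 stitches.

15 / 4 = 3.75 sts per inch.
50 × 3.75 = 187.50 sts.
Less 8 edge sts → 179.50 for the repeat.
Nearest multiple of 5: 180.
Add back 8 edge sts → 188.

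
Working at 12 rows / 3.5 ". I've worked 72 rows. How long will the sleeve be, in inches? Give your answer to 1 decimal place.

12 rows / 3.5 inch = 3.429 rows per inch.
72 / 3.429 = 21.00 inches.

21.0 inches.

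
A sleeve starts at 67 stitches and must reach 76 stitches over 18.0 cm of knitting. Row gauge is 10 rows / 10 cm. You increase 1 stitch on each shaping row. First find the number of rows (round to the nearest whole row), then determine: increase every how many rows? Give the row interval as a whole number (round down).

Increase every 2nd row.

Rows = 18.0 × 1 = 18.0 → 18 rows.
Stitches to add: 9 → 9 shaping rows (at 1 st each).
18 / 9 = 2.00 → every 2 rows.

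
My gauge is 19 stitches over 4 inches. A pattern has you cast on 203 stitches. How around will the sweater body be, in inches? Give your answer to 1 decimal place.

19 stitches / 4 inch = 4.75 stitches per inch.
203 / 4.75 = 42.74 inches.

42.7 inches.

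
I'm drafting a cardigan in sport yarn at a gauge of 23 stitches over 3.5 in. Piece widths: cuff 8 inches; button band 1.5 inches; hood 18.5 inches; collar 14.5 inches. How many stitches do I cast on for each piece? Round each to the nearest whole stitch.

Rate = 23/3.5 = 6.571 sts per in.
cuff: 8 × 6.571 = 52.57 → 53.
button band: 1.5 × 6.571 = 9.86 → 10.
hood: 18.5 × 6.571 = 121.57 → 122.
collar: 14.5 × 6.571 = 95.29 → 95.

cuff 53; button band 10; hood 122; collar 95.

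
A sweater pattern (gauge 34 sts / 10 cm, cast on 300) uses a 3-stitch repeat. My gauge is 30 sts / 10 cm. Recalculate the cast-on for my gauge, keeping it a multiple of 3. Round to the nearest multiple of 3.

300 × 30 / 34 = 264.71.
Nearest multiple of 3: 264.

264 stitches.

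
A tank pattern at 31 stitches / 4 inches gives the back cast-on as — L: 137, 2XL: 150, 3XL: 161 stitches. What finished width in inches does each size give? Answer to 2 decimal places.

L 17.68 inches; 2XL 19.35 inches; 3XL 20.77 inches.

31/4 = 7.75 sts per in.
L: 137 / 7.75 = 17.677 → 17.68 in.
2XL: 150 / 7.75 = 19.355 → 19.35 in.
3XL: 161 / 7.75 = 20.774 → 20.77 in.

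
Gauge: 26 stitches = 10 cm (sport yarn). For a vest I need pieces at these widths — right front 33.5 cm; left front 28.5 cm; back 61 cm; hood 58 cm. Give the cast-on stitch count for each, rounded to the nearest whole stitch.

Rate = 26/10 = 2.6 sts per cm.
right front: 33.5 × 2.6 = 87.10 → 87.
left front: 28.5 × 2.6 = 74.10 → 74.
back: 61 × 2.6 = 158.60 → 159.
hood: 58 × 2.6 = 150.80 → 151.

right front 87; left front 74; back 159; hood 151.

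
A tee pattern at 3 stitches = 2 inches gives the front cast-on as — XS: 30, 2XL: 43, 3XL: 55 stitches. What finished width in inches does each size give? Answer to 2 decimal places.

XS 20.00 inches; 2XL 28.67 inches; 3XL 36.67 inches.

3/2 = 1.5 sts per in.
XS: 30 / 1.5 = 20.000 → 20.00 in.
2XL: 43 / 1.5 = 28.667 → 28.67 in.
3XL: 55 / 1.5 = 36.667 → 36.67 in.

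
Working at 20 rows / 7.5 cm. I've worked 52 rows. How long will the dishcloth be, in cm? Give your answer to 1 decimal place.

19.5 cm.

20 rows / 7.5 cm = 2.667 rows per cm.
52 / 2.667 = 19.50 cm.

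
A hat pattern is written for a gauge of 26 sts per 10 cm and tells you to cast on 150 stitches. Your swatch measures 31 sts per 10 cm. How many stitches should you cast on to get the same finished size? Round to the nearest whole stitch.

179 stitches.

Scale factor = 31 / 26 = 1.192.
150 × 31 / 26 = 178.85 sts.
→ 179 sts.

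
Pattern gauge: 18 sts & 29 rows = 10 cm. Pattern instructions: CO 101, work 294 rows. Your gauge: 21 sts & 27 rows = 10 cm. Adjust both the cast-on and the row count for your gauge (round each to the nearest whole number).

Cast on 118 stitches; work 274 rows.

Stitches: 101 × 21/18 = 117.83 → 118.
Rows: 294 × 27/29 = 273.72 → 274.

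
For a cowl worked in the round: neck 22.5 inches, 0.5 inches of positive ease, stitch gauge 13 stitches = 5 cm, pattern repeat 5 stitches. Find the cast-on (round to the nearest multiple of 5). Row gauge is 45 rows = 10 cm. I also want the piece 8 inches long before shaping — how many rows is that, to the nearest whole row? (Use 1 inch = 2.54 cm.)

Finished = 22.5 + 0.5 = 23 inches.
23 inches × 2.54 = 58.42 cm.
13/5 = 2.6 sts per cm; 58.42 × 2.6 = 151.89 sts.
Nearest multiple of 5 → 150.
8 inches = 20.32 cm; × 4.5 = 91.44 → 91 rows.

Cast on 150 stitches; work 91 rows.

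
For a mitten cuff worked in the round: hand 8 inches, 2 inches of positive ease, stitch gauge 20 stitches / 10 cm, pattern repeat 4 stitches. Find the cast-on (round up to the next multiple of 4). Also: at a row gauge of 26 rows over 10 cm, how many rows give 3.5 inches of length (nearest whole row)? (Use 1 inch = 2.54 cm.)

Cast on 52 stitches; work 23 rows.

Finished = 8 + 2 = 10 inches.
10 inches × 2.54 = 25.40 cm.
20/10 = 2 sts per cm; 25.40 × 2 = 50.80 sts.
Next multiple of 4 → 52.
3.5 inches = 8.89 cm; × 2.6 = 23.11 → 23 rows.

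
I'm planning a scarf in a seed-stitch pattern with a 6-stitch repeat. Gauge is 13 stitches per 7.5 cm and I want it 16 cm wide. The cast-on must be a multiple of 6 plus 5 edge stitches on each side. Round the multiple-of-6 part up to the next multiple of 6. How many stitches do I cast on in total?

CO 28 sts.

13 / 7.5 = 1.733 sts per cm.
16 × 1.733 = 27.73 sts.
Less 10 edge sts → 17.73 for the repeat.
Next multiple of 6: 18.
Add back 10 edge sts → 28.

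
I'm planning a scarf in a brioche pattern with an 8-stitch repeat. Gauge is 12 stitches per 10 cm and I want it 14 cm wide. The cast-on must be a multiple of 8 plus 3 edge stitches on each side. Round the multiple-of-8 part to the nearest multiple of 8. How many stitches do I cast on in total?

12 / 10 = 1.2 sts per cm.
14 × 1.2 = 16.80 sts.
Less 6 edge sts → 10.80 for the repeat.
Nearest multiple of 8: 8.
Add back 6 edge sts → 14.

Cast on 14 stitches.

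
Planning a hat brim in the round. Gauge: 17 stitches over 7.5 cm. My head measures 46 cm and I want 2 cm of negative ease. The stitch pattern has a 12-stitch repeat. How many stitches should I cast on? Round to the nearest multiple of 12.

CO 96 sts.

Finished = 46 − 2 = 44 cm.
17 / 7.5 = 2.267 sts/cm.
44 × 2.267 = 99.73 sts.
Nearest multiple of 12: 96.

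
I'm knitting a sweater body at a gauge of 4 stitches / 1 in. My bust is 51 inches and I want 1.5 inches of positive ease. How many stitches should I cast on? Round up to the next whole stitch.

Finished = 51 + 1.5 = 52.5 in.
4 / 1 = 4 sts per inch.
52.50 × 4 = 210.00 sts.

210 stitches.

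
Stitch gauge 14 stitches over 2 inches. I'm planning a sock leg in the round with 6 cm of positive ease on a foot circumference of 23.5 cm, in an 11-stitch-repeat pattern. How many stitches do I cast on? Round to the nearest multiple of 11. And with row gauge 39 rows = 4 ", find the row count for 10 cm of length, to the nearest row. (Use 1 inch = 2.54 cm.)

Finished = 23.5 + 6 = 29.5 cm.
29.5 cm × 1/2.54 = 11.61 inches.
14/2 = 7 sts per in; 11.61 × 7 = 81.30 sts.
Nearest multiple of 11 → 77.
10 cm = 3.94 inches; × 9.75 = 38.39 → 38 rows.

Cast on 77 stitches; work 38 rows.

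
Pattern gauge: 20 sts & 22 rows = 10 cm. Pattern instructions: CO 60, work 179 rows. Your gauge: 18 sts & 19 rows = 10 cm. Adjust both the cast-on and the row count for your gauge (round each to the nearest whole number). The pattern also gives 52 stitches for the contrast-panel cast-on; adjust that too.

Cast on 54 stitches; work 155 rows; contrast-panel cast-on 47 stitches.

Stitches: 60 × 18/20 = 54.00 → 54.
Rows: 179 × 19/22 = 154.59 → 155.
contrast-panel cast-on: 52 × 18/20 = 46.80 → 47.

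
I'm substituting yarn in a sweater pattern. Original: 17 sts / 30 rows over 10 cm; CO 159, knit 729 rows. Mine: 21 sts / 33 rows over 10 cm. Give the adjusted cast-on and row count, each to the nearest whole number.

Cast on 196 stitches; work 802 rows.

Stitches: 159 × 21/17 = 196.41 → 196.
Rows: 729 × 33/30 = 801.90 → 802.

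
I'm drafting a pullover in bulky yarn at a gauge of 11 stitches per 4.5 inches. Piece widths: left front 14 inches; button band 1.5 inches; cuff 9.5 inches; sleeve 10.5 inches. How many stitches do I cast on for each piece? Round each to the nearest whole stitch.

left front 34; button band 4; cuff 23; sleeve 26.

Rate = 11/4.5 = 2.444 sts per in.
left front: 14 × 2.444 = 34.22 → 34.
button band: 1.5 × 2.444 = 3.67 → 4.
cuff: 9.5 × 2.444 = 23.22 → 23.
sleeve: 10.5 × 2.444 = 25.67 → 26.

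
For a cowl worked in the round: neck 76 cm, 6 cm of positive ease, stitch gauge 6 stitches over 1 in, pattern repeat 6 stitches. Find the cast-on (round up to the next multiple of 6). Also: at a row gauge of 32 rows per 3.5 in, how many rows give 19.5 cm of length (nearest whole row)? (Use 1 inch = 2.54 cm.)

Cast on 198 stitches; work 70 rows.

Finished = 76 + 6 = 82 cm.
82 cm × 1/2.54 = 32.28 inches.
6/1 = 6 sts per in; 32.28 × 6 = 193.70 sts.
Next multiple of 6 → 198.
19.5 cm = 7.68 inches; × 9.143 = 70.19 → 70 rows.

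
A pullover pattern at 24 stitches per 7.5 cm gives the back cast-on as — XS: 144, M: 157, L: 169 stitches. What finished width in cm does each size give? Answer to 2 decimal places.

XS 45.00 cm; M 49.06 cm; L 52.81 cm.

24/7.5 = 3.2 sts per cm.
XS: 144 / 3.2 = 45.000 → 45.00 cm.
M: 157 / 3.2 = 49.062 → 49.06 cm.
L: 169 / 3.2 = 52.812 → 52.81 cm.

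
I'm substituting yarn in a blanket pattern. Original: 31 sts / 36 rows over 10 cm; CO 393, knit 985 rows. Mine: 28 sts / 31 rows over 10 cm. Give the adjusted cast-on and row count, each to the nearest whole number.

Cast on 355 stitches; work 848 rows.

Stitches: 393 × 28/31 = 354.97 → 355.
Rows: 985 × 31/36 = 848.19 → 848.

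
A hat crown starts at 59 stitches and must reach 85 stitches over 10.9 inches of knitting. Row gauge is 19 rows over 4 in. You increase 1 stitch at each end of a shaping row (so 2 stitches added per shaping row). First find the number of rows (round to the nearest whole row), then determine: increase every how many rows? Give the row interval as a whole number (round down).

Increase every 4th row.

Rows = 10.9 × 4.75 = 51.8 → 52 rows.
Stitches to add: 26 → 13 shaping rows (at 2 st each).
52 / 13 = 4.00 → every 4 rows.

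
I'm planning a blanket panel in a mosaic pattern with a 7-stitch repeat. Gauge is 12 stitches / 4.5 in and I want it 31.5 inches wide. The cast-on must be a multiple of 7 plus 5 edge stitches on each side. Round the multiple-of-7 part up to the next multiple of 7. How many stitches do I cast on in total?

Cast on 87 stitches.

12 / 4.5 = 2.667 sts per inch.
31.5 × 2.667 = 84.00 sts.
Less 10 edge sts → 74.00 for the repeat.
Next multiple of 7: 77.
Add back 10 edge sts → 87.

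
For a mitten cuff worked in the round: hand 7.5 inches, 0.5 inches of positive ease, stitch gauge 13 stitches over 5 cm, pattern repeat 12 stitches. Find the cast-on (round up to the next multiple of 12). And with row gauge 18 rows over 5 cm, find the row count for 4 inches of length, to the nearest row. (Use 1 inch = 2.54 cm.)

Cast on 60 stitches; work 37 rows.

Finished = 7.5 + 0.5 = 8 inches.
8 inches × 2.54 = 20.32 cm.
13/5 = 2.6 sts per cm; 20.32 × 2.6 = 52.83 sts.
Next multiple of 12 → 60.
4 inches = 10.16 cm; × 3.6 = 36.58 → 37 rows.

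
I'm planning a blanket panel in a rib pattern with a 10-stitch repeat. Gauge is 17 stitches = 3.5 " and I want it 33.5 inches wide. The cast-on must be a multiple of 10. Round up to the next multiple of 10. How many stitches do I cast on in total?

170 stitches.

17 / 3.5 = 4.857 sts per inch.
33.5 × 4.857 = 162.71 sts.
Next multiple of 10: 170.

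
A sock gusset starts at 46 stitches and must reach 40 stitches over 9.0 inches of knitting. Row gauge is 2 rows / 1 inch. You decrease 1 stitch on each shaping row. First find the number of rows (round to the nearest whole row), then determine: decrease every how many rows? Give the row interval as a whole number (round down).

Decrease every 3rd row.

Rows = 9.0 × 2 = 18.0 → 18 rows.
Stitches to remove: 6 → 6 shaping rows (at 1 st each).
18 / 6 = 3.00 → every 3 rows.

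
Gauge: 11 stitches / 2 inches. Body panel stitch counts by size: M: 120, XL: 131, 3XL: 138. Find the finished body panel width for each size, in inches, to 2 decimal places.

11/2 = 5.5 sts per in.
M: 120 / 5.5 = 21.818 → 21.82 in.
XL: 131 / 5.5 = 23.818 → 23.82 in.
3XL: 138 / 5.5 = 25.091 → 25.09 in.

M 21.82 inches; XL 23.82 inches; 3XL 25.09 inches.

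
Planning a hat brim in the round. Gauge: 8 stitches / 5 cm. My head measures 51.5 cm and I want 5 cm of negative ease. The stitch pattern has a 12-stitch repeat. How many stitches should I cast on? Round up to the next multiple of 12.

84 stitches.

Finished = 51.5 − 5 = 46.5 cm.
8 / 5 = 1.6 sts/cm.
46.5 × 1.6 = 74.40 sts.
Next multiple of 12: 84.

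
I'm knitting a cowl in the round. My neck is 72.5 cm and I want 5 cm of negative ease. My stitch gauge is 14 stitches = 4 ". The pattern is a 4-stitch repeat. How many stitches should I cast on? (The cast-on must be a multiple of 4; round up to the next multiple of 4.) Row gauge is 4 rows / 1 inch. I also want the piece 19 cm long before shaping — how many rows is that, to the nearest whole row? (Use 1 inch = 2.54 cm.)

Cast on 96 stitches; work 30 rows.

Finished = 72.5 − 5 = 67.5 cm.
67.5 cm × 1/2.54 = 26.57 inches.
14/4 = 3.5 sts per in; 26.57 × 3.5 = 93.01 sts.
Next multiple of 4 → 96.
19 cm = 7.48 inches; × 4 = 29.92 → 30 rows.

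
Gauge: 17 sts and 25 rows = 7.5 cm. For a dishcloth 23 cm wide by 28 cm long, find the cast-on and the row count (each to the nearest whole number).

Cast on 52 stitches and work 93 rows.

Stitch gauge = 17/7.5 = 2.267 sts/cm; 23 × 2.267 = 52.13 → 52 sts.
Row gauge = 25/7.5 = 3.333 rows/cm; 28 × 3.333 = 93.33 → 93 rows.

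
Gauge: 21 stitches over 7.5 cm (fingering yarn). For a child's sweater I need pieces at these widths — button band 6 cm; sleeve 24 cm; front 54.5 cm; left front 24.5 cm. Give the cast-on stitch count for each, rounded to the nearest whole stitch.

Rate = 21/7.5 = 2.8 sts per cm.
button band: 6 × 2.8 = 16.80 → 17.
sleeve: 24 × 2.8 = 67.20 → 67.
front: 54.5 × 2.8 = 152.60 → 153.
left front: 24.5 × 2.8 = 68.60 → 69.

button band 17; sleeve 67; front 153; left front 69.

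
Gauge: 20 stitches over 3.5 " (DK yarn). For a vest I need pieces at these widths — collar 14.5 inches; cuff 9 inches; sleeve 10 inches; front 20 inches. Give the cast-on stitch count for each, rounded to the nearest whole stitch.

collar 83; cuff 51; sleeve 57; front 114.

Rate = 20/3.5 = 5.714 sts per in.
collar: 14.5 × 5.714 = 82.86 → 83.
cuff: 9 × 5.714 = 51.43 → 51.
sleeve: 10 × 5.714 = 57.14 → 57.
front: 20 × 5.714 = 114.29 → 114.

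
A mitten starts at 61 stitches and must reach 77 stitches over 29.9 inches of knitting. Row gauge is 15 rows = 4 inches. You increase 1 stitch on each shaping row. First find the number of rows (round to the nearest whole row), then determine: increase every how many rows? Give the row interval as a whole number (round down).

Rows = 29.9 × 3.75 = 112.1 → 112 rows.
Stitches to add: 16 → 16 shaping rows (at 1 st each).
112 / 16 = 7.00 → every 7 rows.

Increase every 7th row.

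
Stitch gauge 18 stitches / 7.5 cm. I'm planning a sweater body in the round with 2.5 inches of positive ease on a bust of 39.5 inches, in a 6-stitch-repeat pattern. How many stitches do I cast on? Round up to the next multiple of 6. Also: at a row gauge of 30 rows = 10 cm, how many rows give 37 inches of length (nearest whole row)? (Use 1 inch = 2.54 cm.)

Finished = 39.5 + 2.5 = 42 inches.
42 inches × 2.54 = 106.68 cm.
18/7.5 = 2.4 sts per cm; 106.68 × 2.4 = 256.03 sts.
Next multiple of 6 → 258.
37 inches = 93.98 cm; × 3 = 281.94 → 282 rows.

Cast on 258 stitches; work 282 rows.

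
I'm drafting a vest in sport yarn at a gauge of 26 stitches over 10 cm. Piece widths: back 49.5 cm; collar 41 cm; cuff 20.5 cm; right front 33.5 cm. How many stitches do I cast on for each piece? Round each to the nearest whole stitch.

back 129; collar 107; cuff 53; right front 87.

Rate = 26/10 = 2.6 sts per cm.
back: 49.5 × 2.6 = 128.70 → 129.
collar: 41 × 2.6 = 106.60 → 107.
cuff: 20.5 × 2.6 = 53.30 → 53.
right front: 33.5 × 2.6 = 87.10 → 87.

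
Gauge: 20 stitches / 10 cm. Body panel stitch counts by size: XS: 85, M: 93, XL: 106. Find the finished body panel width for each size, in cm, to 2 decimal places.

20/10 = 2 sts per cm.
XS: 85 / 2 = 42.500 → 42.50 cm.
M: 93 / 2 = 46.500 → 46.50 cm.
XL: 106 / 2 = 53.000 → 53.00 cm.

XS 42.50 cm; M 46.50 cm; XL 53.00 cm.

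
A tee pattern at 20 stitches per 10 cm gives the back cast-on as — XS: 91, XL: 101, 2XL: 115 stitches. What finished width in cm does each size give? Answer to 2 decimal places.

20/10 = 2 sts per cm.
XS: 91 / 2 = 45.500 → 45.50 cm.
XL: 101 / 2 = 50.500 → 50.50 cm.
2XL: 115 / 2 = 57.500 → 57.50 cm.

XS 45.50 cm; XL 50.50 cm; 2XL 57.50 cm.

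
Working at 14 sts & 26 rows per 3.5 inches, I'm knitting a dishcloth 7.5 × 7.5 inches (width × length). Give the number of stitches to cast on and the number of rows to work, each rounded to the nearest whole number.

Cast on 30 stitches and work 56 rows.

Stitch gauge = 14/3.5 = 4 sts/in; 7.5 × 4 = 30.00 → 30 sts.
Row gauge = 26/3.5 = 7.429 rows/in; 7.5 × 7.429 = 55.71 → 56 rows.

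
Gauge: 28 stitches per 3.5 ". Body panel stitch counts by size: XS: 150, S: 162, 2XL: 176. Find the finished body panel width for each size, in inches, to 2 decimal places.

28/3.5 = 8 sts per in.
XS: 150 / 8 = 18.750 → 18.75 in.
S: 162 / 8 = 20.250 → 20.25 in.
2XL: 176 / 8 = 22.000 → 22.00 in.

XS 18.75 inches; S 20.25 inches; 2XL 22.00 inches.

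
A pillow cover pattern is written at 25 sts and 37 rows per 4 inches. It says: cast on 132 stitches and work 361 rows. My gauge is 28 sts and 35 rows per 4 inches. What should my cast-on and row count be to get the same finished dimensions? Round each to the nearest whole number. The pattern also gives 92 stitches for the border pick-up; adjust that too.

Cast on 148 stitches; work 341 rows; border pick-up 103 stitches.

Stitches: 132 × 28/25 = 147.84 → 148.
Rows: 361 × 35/37 = 341.49 → 341.
border pick-up: 92 × 28/25 = 103.04 → 103.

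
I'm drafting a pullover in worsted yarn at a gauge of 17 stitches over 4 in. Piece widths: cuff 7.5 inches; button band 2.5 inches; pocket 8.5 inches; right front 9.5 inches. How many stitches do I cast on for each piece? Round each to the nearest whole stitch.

Rate = 17/4 = 4.25 sts per in.
cuff: 7.5 × 4.25 = 31.88 → 32.
button band: 2.5 × 4.25 = 10.62 → 11.
pocket: 8.5 × 4.25 = 36.12 → 36.
right front: 9.5 × 4.25 = 40.38 → 40.

cuff 32; button band 11; pocket 36; right front 40.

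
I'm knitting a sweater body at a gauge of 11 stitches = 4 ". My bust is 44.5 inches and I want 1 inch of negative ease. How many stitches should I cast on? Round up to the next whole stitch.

120 stitches.

Finished = 44.5 − 1 = 43.5 in.
11 / 4 = 2.75 sts per inch.
43.50 × 2.75 = 119.62 sts.
→ 120 sts.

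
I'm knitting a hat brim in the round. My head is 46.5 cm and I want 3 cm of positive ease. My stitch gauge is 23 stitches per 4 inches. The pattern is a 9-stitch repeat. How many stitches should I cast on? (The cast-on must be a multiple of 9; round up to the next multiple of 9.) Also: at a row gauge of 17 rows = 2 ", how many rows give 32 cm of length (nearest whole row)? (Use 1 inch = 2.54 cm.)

Finished = 46.5 + 3 = 49.5 cm.
49.5 cm × 1/2.54 = 19.49 inches.
23/4 = 5.75 sts per in; 19.49 × 5.75 = 112.06 sts.
Next multiple of 9 → 117.
32 cm = 12.60 inches; × 8.5 = 107.09 → 107 rows.

Cast on 117 stitches; work 107 rows.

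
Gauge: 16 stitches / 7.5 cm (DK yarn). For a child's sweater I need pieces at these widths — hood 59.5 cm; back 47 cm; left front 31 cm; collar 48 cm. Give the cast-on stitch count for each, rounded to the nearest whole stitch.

hood 127; back 100; left front 66; collar 102.

Rate = 16/7.5 = 2.133 sts per cm.
hood: 59.5 × 2.133 = 126.93 → 127.
back: 47 × 2.133 = 100.27 → 100.
left front: 31 × 2.133 = 66.13 → 66.
collar: 48 × 2.133 = 102.40 → 102.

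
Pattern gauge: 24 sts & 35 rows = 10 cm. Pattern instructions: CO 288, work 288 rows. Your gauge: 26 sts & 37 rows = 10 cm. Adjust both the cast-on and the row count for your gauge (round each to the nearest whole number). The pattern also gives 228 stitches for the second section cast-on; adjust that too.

Cast on 312 stitches; work 304 rows; second section cast-on 247 stitches.

Stitches: 288 × 26/24 = 312.00 → 312.
Rows: 288 × 37/35 = 304.46 → 304.
second section cast-on: 228 × 26/24 = 247.00 → 247.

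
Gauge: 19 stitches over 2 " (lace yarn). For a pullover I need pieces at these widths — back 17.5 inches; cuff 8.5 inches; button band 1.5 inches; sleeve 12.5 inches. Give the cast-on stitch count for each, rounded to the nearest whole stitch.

back 166; cuff 81; button band 14; sleeve 119.

Rate = 19/2 = 9.5 sts per in.
back: 17.5 × 9.5 = 166.25 → 166.
cuff: 8.5 × 9.5 = 80.75 → 81.
button band: 1.5 × 9.5 = 14.25 → 14.
sleeve: 12.5 × 9.5 = 118.75 → 119.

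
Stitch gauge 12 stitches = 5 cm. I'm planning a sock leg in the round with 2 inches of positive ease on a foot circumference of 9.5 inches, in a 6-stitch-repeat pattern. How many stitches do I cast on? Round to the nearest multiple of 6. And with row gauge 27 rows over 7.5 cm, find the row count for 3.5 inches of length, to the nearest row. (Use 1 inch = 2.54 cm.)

Cast on 72 stitches; work 32 rows.

Finished = 9.5 + 2 = 11.5 inches.
11.5 inches × 2.54 = 29.21 cm.
12/5 = 2.4 sts per cm; 29.21 × 2.4 = 70.10 sts.
Nearest multiple of 6 → 72.
3.5 inches = 8.89 cm; × 3.6 = 32.00 → 32 rows.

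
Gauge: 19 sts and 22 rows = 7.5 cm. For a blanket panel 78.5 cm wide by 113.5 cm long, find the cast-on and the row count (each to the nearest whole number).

Cast on 199 stitches and work 333 rows.

Stitch gauge = 19/7.5 = 2.533 sts/cm; 78.5 × 2.533 = 198.87 → 199 sts.
Row gauge = 22/7.5 = 2.933 rows/cm; 113.5 × 2.933 = 332.93 → 333 rows.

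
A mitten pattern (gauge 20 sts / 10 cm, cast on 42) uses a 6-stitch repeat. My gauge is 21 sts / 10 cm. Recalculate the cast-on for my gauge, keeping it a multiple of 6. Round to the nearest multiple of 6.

42 × 21 / 20 = 44.10.
Nearest multiple of 6: 42.

CO 42 sts.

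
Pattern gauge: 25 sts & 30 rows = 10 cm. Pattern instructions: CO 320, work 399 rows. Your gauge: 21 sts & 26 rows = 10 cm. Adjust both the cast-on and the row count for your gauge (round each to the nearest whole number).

Stitches: 320 × 21/25 = 268.80 → 269.
Rows: 399 × 26/30 = 345.80 → 346.

Cast on 269 stitches; work 346 rows.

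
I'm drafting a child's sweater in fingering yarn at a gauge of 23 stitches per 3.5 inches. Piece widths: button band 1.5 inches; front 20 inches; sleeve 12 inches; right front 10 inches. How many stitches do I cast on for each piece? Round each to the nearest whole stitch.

button band 10; front 131; sleeve 79; right front 66.

Rate = 23/3.5 = 6.571 sts per in.
button band: 1.5 × 6.571 = 9.86 → 10.
front: 20 × 6.571 = 131.43 → 131.
sleeve: 12 × 6.571 = 78.86 → 79.
right front: 10 × 6.571 = 65.71 → 66.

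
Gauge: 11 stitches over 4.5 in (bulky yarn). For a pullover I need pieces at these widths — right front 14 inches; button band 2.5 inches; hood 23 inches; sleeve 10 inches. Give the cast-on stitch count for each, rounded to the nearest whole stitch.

Rate = 11/4.5 = 2.444 sts per in.
right front: 14 × 2.444 = 34.22 → 34.
button band: 2.5 × 2.444 = 6.11 → 6.
hood: 23 × 2.444 = 56.22 → 56.
sleeve: 10 × 2.444 = 24.44 → 24.

right front 34; button band 6; hood 56; sleeve 24.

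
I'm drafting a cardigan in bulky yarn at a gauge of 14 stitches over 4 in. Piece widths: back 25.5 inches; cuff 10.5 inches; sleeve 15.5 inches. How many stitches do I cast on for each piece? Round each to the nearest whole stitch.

Rate = 14/4 = 3.5 sts per in.
back: 25.5 × 3.5 = 89.25 → 89.
cuff: 10.5 × 3.5 = 36.75 → 37.
sleeve: 15.5 × 3.5 = 54.25 → 54.

back 89; cuff 37; sleeve 54.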